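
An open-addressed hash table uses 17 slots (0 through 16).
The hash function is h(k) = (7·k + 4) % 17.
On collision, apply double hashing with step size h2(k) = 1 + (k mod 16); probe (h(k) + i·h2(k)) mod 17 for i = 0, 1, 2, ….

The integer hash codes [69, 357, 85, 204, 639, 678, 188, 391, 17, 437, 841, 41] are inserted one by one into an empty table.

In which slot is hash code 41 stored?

5

69: h=11 -> slot 11
357: h=4 -> slot 4
85: h=4, h2=6, probe 4,10 -> slot 10
204: h=4, h2=13, probe 4,0 -> slot 0
639: h=6 -> slot 6
678: h=7 -> slot 7
188: h=11, h2=13, probe 11,7,3 -> slot 3
391: h=4, h2=8, probe 4,12 -> slot 12
17: h=4, h2=2, probe 4,6,8 -> slot 8
437: h=3, h2=6, probe 3,9 -> slot 9
841: h=9, h2=10, probe 9,2 -> slot 2
41: h=2, h2=10, probe 2,12,5 -> slot 5
Table: [204, _, 841, 188, 357, 41, 639, 678, 17, 437, 85, 69, 391, _, _, _, _]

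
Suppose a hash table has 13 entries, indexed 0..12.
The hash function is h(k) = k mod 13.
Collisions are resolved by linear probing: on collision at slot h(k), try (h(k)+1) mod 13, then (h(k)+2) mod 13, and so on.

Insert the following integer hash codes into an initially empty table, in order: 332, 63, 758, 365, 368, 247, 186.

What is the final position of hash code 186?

6

332: h=7 → slot 7
63: h=11 → slot 11
758: h=4 → slot 4
365: h=1 → slot 1
368: h=4, probe 4,5 → slot 5
247: h=0 → slot 0
186: h=4, probe 4,5,6 → slot 6
Table: [247, 365, —, —, 758, 368, 186, 332, —, —, —, 63, —]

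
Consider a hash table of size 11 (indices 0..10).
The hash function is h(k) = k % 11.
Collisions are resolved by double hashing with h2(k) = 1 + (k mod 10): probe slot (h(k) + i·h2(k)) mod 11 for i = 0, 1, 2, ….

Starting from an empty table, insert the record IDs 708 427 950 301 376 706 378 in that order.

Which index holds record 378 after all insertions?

708 hashes to 4; slot 4 is free => place at 4.
427 hashes to 9; slot 9 is free => place at 9.
950 hashes to 4, h2=1; 4 taken => place at 5.
301 hashes to 4, h2=2; 4 taken => place at 6.
376 hashes to 2; slot 2 is free => place at 2.
706 hashes to 2, h2=7; 2,9,5 taken => place at 1.
378 hashes to 4, h2=9; 4,2 taken => place at 0.
Table: [378, 706, 376, ., 708, 950, 301, ., ., 427, .]

0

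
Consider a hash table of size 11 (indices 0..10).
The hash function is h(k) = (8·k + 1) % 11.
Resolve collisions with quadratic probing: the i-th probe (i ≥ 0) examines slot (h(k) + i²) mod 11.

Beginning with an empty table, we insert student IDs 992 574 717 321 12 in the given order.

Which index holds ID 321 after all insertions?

992 hashes to 6; slot 6 is free -> place at 6.
574 hashes to 6; 6 taken -> place at 7.
717 hashes to 6; 6,7 taken -> place at 10.
321 hashes to 6; 6,7,10 taken -> place at 4.
12 hashes to 9; slot 9 is free -> place at 9.
Table: [-, -, -, -, 321, -, 992, 574, -, 12, 717]

4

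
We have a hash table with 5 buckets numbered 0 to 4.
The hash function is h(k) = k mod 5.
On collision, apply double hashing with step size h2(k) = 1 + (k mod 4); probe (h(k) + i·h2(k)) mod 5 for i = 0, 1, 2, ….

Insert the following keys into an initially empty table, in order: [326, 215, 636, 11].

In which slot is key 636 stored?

326: h=1 -> slot 1
215: h=0 -> slot 0
636: h=1, h2=1, probe 1,2 -> slot 2
11: h=1, h2=4, probe 1,0,4 -> slot 4
Table: [215, 326, 636, _, 11]

2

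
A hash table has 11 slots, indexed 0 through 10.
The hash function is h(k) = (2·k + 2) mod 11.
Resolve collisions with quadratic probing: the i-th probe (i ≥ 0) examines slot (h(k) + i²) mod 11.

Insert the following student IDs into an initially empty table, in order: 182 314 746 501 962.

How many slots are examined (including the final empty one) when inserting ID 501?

182: h=3 => slot 3
314: h=3, probe 3,4 => slot 4
746: h=9 => slot 9
501: h=3, probe 3,4,7 => slot 7
962: h=1 => slot 1
Table: [., 962, ., 182, 314, ., ., 501, ., 746, .]

3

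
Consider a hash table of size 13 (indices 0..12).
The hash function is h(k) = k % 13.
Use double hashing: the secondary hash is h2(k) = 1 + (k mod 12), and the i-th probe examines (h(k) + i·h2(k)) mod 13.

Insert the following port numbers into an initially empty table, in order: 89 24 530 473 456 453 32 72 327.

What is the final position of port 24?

Insert 89: h=11, slot 11 empty -> index 11.
Insert 24: h=11, h2=1, slot 11 occupied -> index 12.
Insert 530: h=10, slot 10 empty -> index 10.
Insert 473: h=5, slot 5 empty -> index 5.
Insert 456: h=1, slot 1 empty -> index 1.
Insert 453: h=11, h2=10, slot 11 occupied -> index 8.
Insert 32: h=6, slot 6 empty -> index 6.
Insert 72: h=7, slot 7 empty -> index 7.
Insert 327: h=2, slot 2 empty -> index 2.
Table: [—, 456, 327, —, —, 473, 32, 72, 453, —, 530, 89, 24]

12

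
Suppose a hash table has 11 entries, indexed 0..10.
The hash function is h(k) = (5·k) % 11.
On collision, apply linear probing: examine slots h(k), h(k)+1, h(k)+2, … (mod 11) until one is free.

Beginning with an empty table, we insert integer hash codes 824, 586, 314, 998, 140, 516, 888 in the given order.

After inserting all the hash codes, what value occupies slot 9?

824: h=6 -> slot 6
586: h=4 -> slot 4
314: h=8 -> slot 8
998: h=7 -> slot 7
140: h=7, probe 7,8,9 -> slot 9
516: h=6, probe 6,7,8,9,10 -> slot 10
888: h=7, probe 7,8,9,10,0 -> slot 0
Table: [888, _, _, _, 586, _, 824, 998, 314, 140, 516]

140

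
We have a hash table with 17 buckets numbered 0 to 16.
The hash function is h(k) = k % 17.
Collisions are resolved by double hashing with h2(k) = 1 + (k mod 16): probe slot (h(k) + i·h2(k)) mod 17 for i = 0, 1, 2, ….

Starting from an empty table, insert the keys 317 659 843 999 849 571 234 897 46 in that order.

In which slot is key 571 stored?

317 hashes to 11; slot 11 is free => place at 11.
659 hashes to 13; slot 13 is free => place at 13.
843 hashes to 10; slot 10 is free => place at 10.
999 hashes to 13, h2=8; 13 taken => place at 4.
849 hashes to 16; slot 16 is free => place at 16.
571 hashes to 10, h2=12; 10 taken => place at 5.
234 hashes to 13, h2=11; 13 taken => place at 7.
897 hashes to 13, h2=2; 13 taken => place at 15.
46 hashes to 12; slot 12 is free => place at 12.
Table: [., ., ., ., 999, 571, ., 234, ., ., 843, 317, 46, 659, ., 897, 849]

5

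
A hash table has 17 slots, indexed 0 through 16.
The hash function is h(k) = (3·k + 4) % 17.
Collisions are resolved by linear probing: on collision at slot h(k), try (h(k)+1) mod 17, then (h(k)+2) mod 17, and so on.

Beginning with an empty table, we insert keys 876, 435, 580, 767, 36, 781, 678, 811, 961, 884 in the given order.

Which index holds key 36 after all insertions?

12

Insert 876: h=14, slot 14 empty => index 14.
Insert 435: h=0, slot 0 empty => index 0.
Insert 580: h=10, slot 10 empty => index 10.
Insert 767: h=10, slot 10 occupied => index 11.
Insert 36: h=10, slots 10,11 occupied => index 12.
Insert 781: h=1, slot 1 empty => index 1.
Insert 678: h=15, slot 15 empty => index 15.
Insert 811: h=6, slot 6 empty => index 6.
Insert 961: h=14, slots 14,15 occupied => index 16.
Insert 884: h=4, slot 4 empty => index 4.
Table: [435, 781, ., ., 884, ., 811, ., ., ., 580, 767, 36, ., 876, 678, 961]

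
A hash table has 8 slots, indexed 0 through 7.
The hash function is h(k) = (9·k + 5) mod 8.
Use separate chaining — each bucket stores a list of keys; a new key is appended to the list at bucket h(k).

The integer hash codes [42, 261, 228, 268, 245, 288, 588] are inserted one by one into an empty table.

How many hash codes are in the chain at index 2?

2

42 → bucket 7
261 → bucket 2
228 → bucket 1
268 → bucket 1 (collision)
245 → bucket 2 (collision)
288 → bucket 5
588 → bucket 1 (collision)
Final buckets:
0: —
1: 228 -> 268 -> 588
2: 261 -> 245
3: —
4: —
5: 288
6: —
7: 42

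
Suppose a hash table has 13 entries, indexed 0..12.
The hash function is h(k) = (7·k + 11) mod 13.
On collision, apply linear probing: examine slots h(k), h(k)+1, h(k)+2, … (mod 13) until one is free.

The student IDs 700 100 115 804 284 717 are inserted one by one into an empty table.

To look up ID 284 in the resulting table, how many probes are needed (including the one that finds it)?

4

Insert 700: h=10, slot 10 empty → index 10.
Insert 100: h=9, slot 9 empty → index 9.
Insert 115: h=10, slot 10 occupied → index 11.
Insert 804: h=10, slots 10,11 occupied → index 12.
Insert 284: h=10, slots 10,11,12 occupied → index 0.
Insert 717: h=12, slots 12,0 occupied → index 1.
Table: [284, 717, _, _, _, _, _, _, _, 100, 700, 115, 804]
Lookup 284: h=10, probe 10,11,12,0 → found at 0.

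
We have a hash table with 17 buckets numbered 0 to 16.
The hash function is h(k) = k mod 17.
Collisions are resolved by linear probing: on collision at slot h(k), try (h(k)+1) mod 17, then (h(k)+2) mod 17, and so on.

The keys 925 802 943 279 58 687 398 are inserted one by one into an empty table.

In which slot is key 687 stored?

11

Insert 925: h=7, slot 7 empty → index 7.
Insert 802: h=3, slot 3 empty → index 3.
Insert 943: h=8, slot 8 empty → index 8.
Insert 279: h=7, slots 7,8 occupied → index 9.
Insert 58: h=7, slots 7,8,9 occupied → index 10.
Insert 687: h=7, slots 7,8,9,10 occupied → index 11.
Insert 398: h=7, slots 7,8,9,10,11 occupied → index 12.
Table: [∅, ∅, ∅, 802, ∅, ∅, ∅, 925, 943, 279, 58, 687, 398, ∅, ∅, ∅, ∅]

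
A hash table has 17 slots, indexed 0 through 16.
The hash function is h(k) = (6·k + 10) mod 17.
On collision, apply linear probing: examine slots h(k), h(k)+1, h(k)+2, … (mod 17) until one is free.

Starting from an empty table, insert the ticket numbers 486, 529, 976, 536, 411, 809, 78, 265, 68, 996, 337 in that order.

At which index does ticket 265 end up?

486: h=2 → slot 2
529: h=5 → slot 5
976: h=1 → slot 1
536: h=13 → slot 13
411: h=11 → slot 11
809: h=2, probe 2,3 → slot 3
78: h=2, probe 2,3,4 → slot 4
265: h=2, probe 2,3,4,5,6 → slot 6
68: h=10 → slot 10
996: h=2, probe 2,3,4,5,6,7 → slot 7
337: h=9 → slot 9
Table: [—, 976, 486, 809, 78, 529, 265, 996, —, 337, 68, 411, —, 536, —, —, —]

6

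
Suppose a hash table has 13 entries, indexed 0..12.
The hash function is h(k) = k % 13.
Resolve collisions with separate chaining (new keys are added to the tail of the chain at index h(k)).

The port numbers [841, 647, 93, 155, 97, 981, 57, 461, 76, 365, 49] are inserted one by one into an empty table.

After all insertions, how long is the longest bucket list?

3

841 → bucket 9
647 → bucket 10
93 → bucket 2
155 → bucket 12
97 → bucket 6
981 → bucket 6 (collision)
57 → bucket 5
461 → bucket 6 (collision)
76 → bucket 11
365 → bucket 1
49 → bucket 10 (collision)
Final buckets:
0: -
1: 365
2: 93
3: -
4: -
5: 57
6: 97 -> 981 -> 461
7: -
8: -
9: 841
10: 647 -> 49
11: 76
12: 155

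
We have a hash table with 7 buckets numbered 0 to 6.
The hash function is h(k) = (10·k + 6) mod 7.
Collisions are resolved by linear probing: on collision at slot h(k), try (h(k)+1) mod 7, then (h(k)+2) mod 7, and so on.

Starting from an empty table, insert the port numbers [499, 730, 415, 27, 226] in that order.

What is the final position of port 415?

Insert 499: h=5, slot 5 empty -> index 5.
Insert 730: h=5, slot 5 occupied -> index 6.
Insert 415: h=5, slots 5,6 occupied -> index 0.
Insert 27: h=3, slot 3 empty -> index 3.
Insert 226: h=5, slots 5,6,0 occupied -> index 1.
Table: [415, 226, -, 27, -, 499, 730]

0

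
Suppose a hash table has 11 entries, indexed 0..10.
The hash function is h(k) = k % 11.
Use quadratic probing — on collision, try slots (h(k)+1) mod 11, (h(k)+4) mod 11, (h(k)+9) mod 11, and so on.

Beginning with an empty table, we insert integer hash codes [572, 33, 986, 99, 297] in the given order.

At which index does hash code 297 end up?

9

572 hashes to 0; slot 0 is free -> place at 0.
33 hashes to 0; 0 taken -> place at 1.
986 hashes to 7; slot 7 is free -> place at 7.
99 hashes to 0; 0,1 taken -> place at 4.
297 hashes to 0; 0,1,4 taken -> place at 9.
Table: [572, 33, —, —, 99, —, —, 986, —, 297, —]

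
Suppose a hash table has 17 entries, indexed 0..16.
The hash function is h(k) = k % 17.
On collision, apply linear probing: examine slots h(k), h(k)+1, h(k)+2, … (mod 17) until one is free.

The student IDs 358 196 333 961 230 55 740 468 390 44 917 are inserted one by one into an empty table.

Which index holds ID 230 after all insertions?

358 hashes to 1; slot 1 is free => place at 1.
196 hashes to 9; slot 9 is free => place at 9.
333 hashes to 10; slot 10 is free => place at 10.
961 hashes to 9; 9,10 taken => place at 11.
230 hashes to 9; 9,10,11 taken => place at 12.
55 hashes to 4; slot 4 is free => place at 4.
740 hashes to 9; 9,10,11,12 taken => place at 13.
468 hashes to 9; 9,10,11,12,13 taken => place at 14.
390 hashes to 16; slot 16 is free => place at 16.
44 hashes to 10; 10,11,12,13,14 taken => place at 15.
917 hashes to 16; 16 taken => place at 0.
Table: [917, 358, -, -, 55, -, -, -, -, 196, 333, 961, 230, 740, 468, 44, 390]

12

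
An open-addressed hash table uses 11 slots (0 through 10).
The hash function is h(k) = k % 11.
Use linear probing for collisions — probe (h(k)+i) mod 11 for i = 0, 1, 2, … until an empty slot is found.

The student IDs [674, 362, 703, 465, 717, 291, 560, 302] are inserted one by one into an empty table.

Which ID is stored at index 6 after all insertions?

Insert 674: h=3, slot 3 empty → index 3.
Insert 362: h=10, slot 10 empty → index 10.
Insert 703: h=10, slot 10 occupied → index 0.
Insert 465: h=3, slot 3 occupied → index 4.
Insert 717: h=2, slot 2 empty → index 2.
Insert 291: h=5, slot 5 empty → index 5.
Insert 560: h=10, slots 10,0 occupied → index 1.
Insert 302: h=5, slot 5 occupied → index 6.
Table: [703, 560, 717, 674, 465, 291, 302, _, _, _, 362]

302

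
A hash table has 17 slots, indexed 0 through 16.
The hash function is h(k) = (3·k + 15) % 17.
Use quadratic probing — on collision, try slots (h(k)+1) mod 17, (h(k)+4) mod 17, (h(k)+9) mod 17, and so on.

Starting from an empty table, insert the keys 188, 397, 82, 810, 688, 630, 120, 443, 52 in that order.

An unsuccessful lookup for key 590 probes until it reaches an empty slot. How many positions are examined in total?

3

188: h=1 → slot 1
397: h=16 → slot 16
82: h=6 → slot 6
810: h=14 → slot 14
688: h=5 → slot 5
630: h=1, probe 1,2 → slot 2
120: h=1, probe 1,2,5,10 → slot 10
443: h=1, probe 1,2,5,10,0 → slot 0
52: h=1, probe 1,2,5,10,0,9 → slot 9
Table: [443, 188, 630, _, _, 688, 82, _, _, 52, 120, _, _, _, 810, _, 397]
Lookup 590: h=0, probe 0,1,4 → slot 4 empty, not found.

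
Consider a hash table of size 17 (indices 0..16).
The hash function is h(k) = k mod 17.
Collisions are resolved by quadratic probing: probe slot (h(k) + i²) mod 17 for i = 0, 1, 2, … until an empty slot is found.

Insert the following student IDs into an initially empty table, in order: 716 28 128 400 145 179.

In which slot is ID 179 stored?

1

716: h=2 -> slot 2
28: h=11 -> slot 11
128: h=9 -> slot 9
400: h=9, probe 9,10 -> slot 10
145: h=9, probe 9,10,13 -> slot 13
179: h=9, probe 9,10,13,1 -> slot 1
Table: [., 179, 716, ., ., ., ., ., ., 128, 400, 28, ., 145, ., ., .]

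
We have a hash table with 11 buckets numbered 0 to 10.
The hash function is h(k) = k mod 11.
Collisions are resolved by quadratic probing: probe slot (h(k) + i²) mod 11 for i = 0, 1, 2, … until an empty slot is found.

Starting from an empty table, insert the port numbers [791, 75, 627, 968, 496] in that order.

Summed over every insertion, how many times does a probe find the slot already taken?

791 hashes to 10; slot 10 is free -> place at 10.
75 hashes to 9; slot 9 is free -> place at 9.
627 hashes to 0; slot 0 is free -> place at 0.
968 hashes to 0; 0 taken -> place at 1.
496 hashes to 1; 1 taken -> place at 2.
Table: [627, 968, 496, —, —, —, —, —, —, 75, 791]

2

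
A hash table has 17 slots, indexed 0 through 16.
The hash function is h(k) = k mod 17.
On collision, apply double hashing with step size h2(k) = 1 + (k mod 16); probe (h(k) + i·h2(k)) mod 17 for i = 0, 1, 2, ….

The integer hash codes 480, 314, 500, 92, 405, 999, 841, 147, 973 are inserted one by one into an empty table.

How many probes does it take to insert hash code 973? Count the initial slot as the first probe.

3

Insert 480: h=4, slot 4 empty -> index 4.
Insert 314: h=8, slot 8 empty -> index 8.
Insert 500: h=7, slot 7 empty -> index 7.
Insert 92: h=7, h2=13, slot 7 occupied -> index 3.
Insert 405: h=14, slot 14 empty -> index 14.
Insert 999: h=13, slot 13 empty -> index 13.
Insert 841: h=8, h2=10, slot 8 occupied -> index 1.
Insert 147: h=11, slot 11 empty -> index 11.
Insert 973: h=4, h2=14, slots 4,1 occupied -> index 15.
Table: [—, 841, —, 92, 480, —, —, 500, 314, —, —, 147, —, 999, 405, 973, —]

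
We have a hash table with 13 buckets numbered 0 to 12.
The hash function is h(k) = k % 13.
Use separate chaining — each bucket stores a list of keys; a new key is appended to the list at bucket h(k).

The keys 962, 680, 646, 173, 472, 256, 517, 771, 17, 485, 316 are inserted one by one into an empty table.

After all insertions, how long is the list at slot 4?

7

962 → bucket 0
680 → bucket 4
646 → bucket 9
173 → bucket 4 (collision)
472 → bucket 4 (collision)
256 → bucket 9 (collision)
517 → bucket 10
771 → bucket 4 (collision)
17 → bucket 4 (collision)
485 → bucket 4 (collision)
316 → bucket 4 (collision)
Final buckets:
0: 962
1: —
2: —
3: —
4: 680 -> 173 -> 472 -> 771 -> 17 -> 485 -> 316
5: —
6: —
7: —
8: —
9: 646 -> 256
10: 517
11: —
12: —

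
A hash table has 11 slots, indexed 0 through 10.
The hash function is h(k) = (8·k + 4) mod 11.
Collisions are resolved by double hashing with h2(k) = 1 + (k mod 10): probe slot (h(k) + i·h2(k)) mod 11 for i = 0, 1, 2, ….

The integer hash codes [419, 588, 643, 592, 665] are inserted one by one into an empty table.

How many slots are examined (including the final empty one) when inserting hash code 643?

2

Insert 419: h=1, slot 1 empty → index 1.
Insert 588: h=0, slot 0 empty → index 0.
Insert 643: h=0, h2=4, slot 0 occupied → index 4.
Insert 592: h=10, slot 10 empty → index 10.
Insert 665: h=0, h2=6, slot 0 occupied → index 6.
Table: [588, 419, ., ., 643, ., 665, ., ., ., 592]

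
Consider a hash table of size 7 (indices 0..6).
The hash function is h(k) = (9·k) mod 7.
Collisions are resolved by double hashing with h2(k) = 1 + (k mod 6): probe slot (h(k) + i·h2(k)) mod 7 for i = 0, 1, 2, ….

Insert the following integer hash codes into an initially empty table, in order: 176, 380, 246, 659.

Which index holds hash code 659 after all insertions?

176: h=2 → slot 2
380: h=4 → slot 4
246: h=2, h2=1, probe 2,3 → slot 3
659: h=2, h2=6, probe 2,1 → slot 1
Table: [., 659, 176, 246, 380, ., .]

1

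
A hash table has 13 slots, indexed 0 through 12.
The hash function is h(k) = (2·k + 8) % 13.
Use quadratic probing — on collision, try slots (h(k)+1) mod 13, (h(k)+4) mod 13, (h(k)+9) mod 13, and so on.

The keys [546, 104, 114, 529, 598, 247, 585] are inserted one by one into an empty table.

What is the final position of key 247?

4

546: h=8 => slot 8
104: h=8, probe 8,9 => slot 9
114: h=2 => slot 2
529: h=0 => slot 0
598: h=8, probe 8,9,12 => slot 12
247: h=8, probe 8,9,12,4 => slot 4
585: h=8, probe 8,9,12,4,11 => slot 11
Table: [529, ., 114, ., 247, ., ., ., 546, 104, ., 585, 598]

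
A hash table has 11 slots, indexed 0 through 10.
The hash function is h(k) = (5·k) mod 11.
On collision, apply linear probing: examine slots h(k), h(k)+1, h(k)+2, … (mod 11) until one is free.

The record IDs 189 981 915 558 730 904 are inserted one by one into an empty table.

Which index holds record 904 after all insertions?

2

189: h=10 => slot 10
981: h=10, probe 10,0 => slot 0
915: h=10, probe 10,0,1 => slot 1
558: h=7 => slot 7
730: h=9 => slot 9
904: h=10, probe 10,0,1,2 => slot 2
Table: [981, 915, 904, _, _, _, _, 558, _, 730, 189]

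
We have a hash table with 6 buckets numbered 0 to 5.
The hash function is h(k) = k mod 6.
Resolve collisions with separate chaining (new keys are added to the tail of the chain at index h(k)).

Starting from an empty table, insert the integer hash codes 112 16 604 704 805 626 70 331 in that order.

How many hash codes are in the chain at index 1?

112 -> bucket 4
16 -> bucket 4 (collision)
604 -> bucket 4 (collision)
704 -> bucket 2
805 -> bucket 1
626 -> bucket 2 (collision)
70 -> bucket 4 (collision)
331 -> bucket 1 (collision)
Final buckets:
0: _
1: 805 -> 331
2: 704 -> 626
3: _
4: 112 -> 16 -> 604 -> 70
5: _

2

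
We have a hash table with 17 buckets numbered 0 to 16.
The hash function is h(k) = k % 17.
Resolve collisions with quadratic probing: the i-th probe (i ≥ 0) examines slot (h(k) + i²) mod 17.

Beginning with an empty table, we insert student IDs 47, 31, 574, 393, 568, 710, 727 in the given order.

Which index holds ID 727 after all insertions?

47 hashes to 13; slot 13 is free → place at 13.
31 hashes to 14; slot 14 is free → place at 14.
574 hashes to 13; 13,14 taken → place at 0.
393 hashes to 2; slot 2 is free → place at 2.
568 hashes to 7; slot 7 is free → place at 7.
710 hashes to 13; 13,14,0 taken → place at 5.
727 hashes to 13; 13,14,0,5 taken → place at 12.
Table: [574, _, 393, _, _, 710, _, 568, _, _, _, _, 727, 47, 31, _, _]

12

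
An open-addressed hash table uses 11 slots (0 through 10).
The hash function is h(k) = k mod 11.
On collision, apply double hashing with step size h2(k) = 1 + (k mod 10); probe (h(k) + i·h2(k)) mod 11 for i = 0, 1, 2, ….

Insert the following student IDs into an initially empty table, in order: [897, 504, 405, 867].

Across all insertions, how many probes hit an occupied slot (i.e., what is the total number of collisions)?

897: h=6 => slot 6
504: h=9 => slot 9
405: h=9, h2=6, probe 9,4 => slot 4
867: h=9, h2=8, probe 9,6,3 => slot 3
Table: [∅, ∅, ∅, 867, 405, ∅, 897, ∅, ∅, 504, ∅]

3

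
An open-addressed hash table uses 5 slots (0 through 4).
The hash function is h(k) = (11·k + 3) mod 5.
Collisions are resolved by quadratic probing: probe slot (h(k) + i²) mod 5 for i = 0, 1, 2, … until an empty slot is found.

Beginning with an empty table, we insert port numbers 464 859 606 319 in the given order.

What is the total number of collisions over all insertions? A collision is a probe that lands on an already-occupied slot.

3

Insert 464: h=2, slot 2 empty => index 2.
Insert 859: h=2, slot 2 occupied => index 3.
Insert 606: h=4, slot 4 empty => index 4.
Insert 319: h=2, slots 2,3 occupied => index 1.
Table: [∅, 319, 464, 859, 606]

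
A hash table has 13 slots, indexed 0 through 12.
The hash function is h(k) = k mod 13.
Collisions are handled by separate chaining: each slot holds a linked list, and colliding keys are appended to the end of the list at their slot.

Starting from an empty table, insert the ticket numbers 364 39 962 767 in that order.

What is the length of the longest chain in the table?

4

Insert 364: h=0, bucket 0 empty → new chain.
Insert 39: h=0, bucket 0 nonempty → append to chain.
Insert 962: h=0, bucket 0 nonempty → append to chain.
Insert 767: h=0, bucket 0 nonempty → append to chain.
Final buckets:
0: 364 -> 39 -> 962 -> 767
1: —
2: —
3: —
4: —
5: —
6: —
7: —
8: —
9: —
10: —
11: —
12: —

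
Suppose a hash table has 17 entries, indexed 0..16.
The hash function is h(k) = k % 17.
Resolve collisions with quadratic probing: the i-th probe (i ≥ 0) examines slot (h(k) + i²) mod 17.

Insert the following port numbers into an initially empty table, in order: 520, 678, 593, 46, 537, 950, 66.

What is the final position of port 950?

2

520 hashes to 10; slot 10 is free => place at 10.
678 hashes to 15; slot 15 is free => place at 15.
593 hashes to 15; 15 taken => place at 16.
46 hashes to 12; slot 12 is free => place at 12.
537 hashes to 10; 10 taken => place at 11.
950 hashes to 15; 15,16 taken => place at 2.
66 hashes to 15; 15,16,2 taken => place at 7.
Table: [_, _, 950, _, _, _, _, 66, _, _, 520, 537, 46, _, _, 678, 593]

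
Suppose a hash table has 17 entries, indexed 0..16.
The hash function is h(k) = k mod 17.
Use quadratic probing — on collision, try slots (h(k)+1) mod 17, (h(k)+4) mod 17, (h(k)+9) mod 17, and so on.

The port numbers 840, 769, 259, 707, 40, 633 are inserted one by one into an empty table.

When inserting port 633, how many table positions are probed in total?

3

840 hashes to 7; slot 7 is free -> place at 7.
769 hashes to 4; slot 4 is free -> place at 4.
259 hashes to 4; 4 taken -> place at 5.
707 hashes to 10; slot 10 is free -> place at 10.
40 hashes to 6; slot 6 is free -> place at 6.
633 hashes to 4; 4,5 taken -> place at 8.
Table: [_, _, _, _, 769, 259, 40, 840, 633, _, 707, _, _, _, _, _, _]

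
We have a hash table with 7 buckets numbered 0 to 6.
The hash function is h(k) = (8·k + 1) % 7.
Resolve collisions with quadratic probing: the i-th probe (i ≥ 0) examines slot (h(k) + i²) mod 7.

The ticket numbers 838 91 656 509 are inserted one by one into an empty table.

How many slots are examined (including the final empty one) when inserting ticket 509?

Insert 838: h=6, slot 6 empty -> index 6.
Insert 91: h=1, slot 1 empty -> index 1.
Insert 656: h=6, slot 6 occupied -> index 0.
Insert 509: h=6, slots 6,0 occupied -> index 3.
Table: [656, 91, ., 509, ., ., 838]

3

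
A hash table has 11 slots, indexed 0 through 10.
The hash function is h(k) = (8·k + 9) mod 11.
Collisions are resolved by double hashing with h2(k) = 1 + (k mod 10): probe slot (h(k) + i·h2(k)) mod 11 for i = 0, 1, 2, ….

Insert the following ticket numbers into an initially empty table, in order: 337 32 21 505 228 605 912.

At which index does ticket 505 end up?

7

Insert 337: h=10, slot 10 empty => index 10.
Insert 32: h=1, slot 1 empty => index 1.
Insert 21: h=1, h2=2, slot 1 occupied => index 3.
Insert 505: h=1, h2=6, slot 1 occupied => index 7.
Insert 228: h=7, h2=9, slot 7 occupied => index 5.
Insert 605: h=9, slot 9 empty => index 9.
Insert 912: h=1, h2=3, slot 1 occupied => index 4.
Table: [_, 32, _, 21, 912, 228, _, 505, _, 605, 337]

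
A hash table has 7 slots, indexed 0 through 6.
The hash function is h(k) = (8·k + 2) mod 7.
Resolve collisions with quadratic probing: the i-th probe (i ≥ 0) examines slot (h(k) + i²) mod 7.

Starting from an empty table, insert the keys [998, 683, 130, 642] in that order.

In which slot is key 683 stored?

0

998: h=6 => slot 6
683: h=6, probe 6,0 => slot 0
130: h=6, probe 6,0,3 => slot 3
642: h=0, probe 0,1 => slot 1
Table: [683, 642, —, 130, —, —, 998]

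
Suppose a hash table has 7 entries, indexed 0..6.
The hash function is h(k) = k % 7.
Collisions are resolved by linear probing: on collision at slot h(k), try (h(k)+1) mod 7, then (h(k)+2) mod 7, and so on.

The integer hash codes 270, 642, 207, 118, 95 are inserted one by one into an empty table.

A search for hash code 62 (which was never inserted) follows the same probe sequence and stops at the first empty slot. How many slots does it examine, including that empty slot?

270 hashes to 4; slot 4 is free => place at 4.
642 hashes to 5; slot 5 is free => place at 5.
207 hashes to 4; 4,5 taken => place at 6.
118 hashes to 6; 6 taken => place at 0.
95 hashes to 4; 4,5,6,0 taken => place at 1.
Table: [118, 95, ∅, ∅, 270, 642, 207]
Lookup 62: h=6, probe 6,0,1,2 → slot 2 empty, not found.

4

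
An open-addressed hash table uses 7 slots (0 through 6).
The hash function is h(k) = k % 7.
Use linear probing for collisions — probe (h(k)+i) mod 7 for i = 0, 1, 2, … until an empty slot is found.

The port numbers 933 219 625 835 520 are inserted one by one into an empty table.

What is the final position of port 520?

6

933 hashes to 2; slot 2 is free -> place at 2.
219 hashes to 2; 2 taken -> place at 3.
625 hashes to 2; 2,3 taken -> place at 4.
835 hashes to 2; 2,3,4 taken -> place at 5.
520 hashes to 2; 2,3,4,5 taken -> place at 6.
Table: [—, —, 933, 219, 625, 835, 520]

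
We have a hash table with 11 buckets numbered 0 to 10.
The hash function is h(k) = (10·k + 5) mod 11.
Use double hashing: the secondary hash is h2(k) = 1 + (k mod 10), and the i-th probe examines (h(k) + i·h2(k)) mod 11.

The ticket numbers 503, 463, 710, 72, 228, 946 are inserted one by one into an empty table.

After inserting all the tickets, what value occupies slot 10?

503 hashes to 8; slot 8 is free → place at 8.
463 hashes to 4; slot 4 is free → place at 4.
710 hashes to 10; slot 10 is free → place at 10.
72 hashes to 10, h2=3; 10 taken → place at 2.
228 hashes to 8, h2=9; 8 taken → place at 6.
946 hashes to 5; slot 5 is free → place at 5.
Table: [-, -, 72, -, 463, 946, 228, -, 503, -, 710]

710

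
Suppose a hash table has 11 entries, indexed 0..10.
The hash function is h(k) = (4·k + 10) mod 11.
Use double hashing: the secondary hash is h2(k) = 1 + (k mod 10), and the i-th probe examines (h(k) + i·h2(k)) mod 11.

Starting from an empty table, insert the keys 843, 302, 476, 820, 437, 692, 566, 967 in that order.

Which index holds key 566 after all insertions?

Insert 843: h=5, slot 5 empty → index 5.
Insert 302: h=8, slot 8 empty → index 8.
Insert 476: h=0, slot 0 empty → index 0.
Insert 820: h=1, slot 1 empty → index 1.
Insert 437: h=9, slot 9 empty → index 9.
Insert 692: h=6, slot 6 empty → index 6.
Insert 566: h=8, h2=7, slot 8 occupied → index 4.
Insert 967: h=6, h2=8, slot 6 occupied → index 3.
Table: [476, 820, ., 967, 566, 843, 692, ., 302, 437, .]

4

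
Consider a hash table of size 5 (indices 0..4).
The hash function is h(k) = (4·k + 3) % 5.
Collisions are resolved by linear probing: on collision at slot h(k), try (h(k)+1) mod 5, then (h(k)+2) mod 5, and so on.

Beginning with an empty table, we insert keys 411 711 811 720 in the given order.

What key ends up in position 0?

Insert 411: h=2, slot 2 empty → index 2.
Insert 711: h=2, slot 2 occupied → index 3.
Insert 811: h=2, slots 2,3 occupied → index 4.
Insert 720: h=3, slots 3,4 occupied → index 0.
Table: [720, ., 411, 711, 811]

720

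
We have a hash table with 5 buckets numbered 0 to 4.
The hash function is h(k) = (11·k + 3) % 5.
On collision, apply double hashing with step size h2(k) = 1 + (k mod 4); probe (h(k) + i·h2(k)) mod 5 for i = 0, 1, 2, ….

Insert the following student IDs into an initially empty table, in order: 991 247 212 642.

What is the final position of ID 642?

Insert 991: h=4, slot 4 empty → index 4.
Insert 247: h=0, slot 0 empty → index 0.
Insert 212: h=0, h2=1, slot 0 occupied → index 1.
Insert 642: h=0, h2=3, slot 0 occupied → index 3.
Table: [247, 212, ∅, 642, 991]

3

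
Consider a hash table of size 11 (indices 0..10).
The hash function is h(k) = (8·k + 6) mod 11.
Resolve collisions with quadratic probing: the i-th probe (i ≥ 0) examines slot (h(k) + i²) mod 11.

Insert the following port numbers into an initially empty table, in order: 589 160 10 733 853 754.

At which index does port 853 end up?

589 hashes to 10; slot 10 is free → place at 10.
160 hashes to 10; 10 taken → place at 0.
10 hashes to 9; slot 9 is free → place at 9.
733 hashes to 7; slot 7 is free → place at 7.
853 hashes to 10; 10,0 taken → place at 3.
754 hashes to 10; 10,0,3 taken → place at 8.
Table: [160, —, —, 853, —, —, —, 733, 754, 10, 589]

3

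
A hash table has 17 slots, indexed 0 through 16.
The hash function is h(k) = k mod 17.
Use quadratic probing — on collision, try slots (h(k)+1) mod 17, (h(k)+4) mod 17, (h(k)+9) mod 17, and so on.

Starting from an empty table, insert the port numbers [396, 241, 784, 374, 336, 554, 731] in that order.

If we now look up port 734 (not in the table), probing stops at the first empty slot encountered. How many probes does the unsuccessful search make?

2

Insert 396: h=5, slot 5 empty => index 5.
Insert 241: h=3, slot 3 empty => index 3.
Insert 784: h=2, slot 2 empty => index 2.
Insert 374: h=0, slot 0 empty => index 0.
Insert 336: h=13, slot 13 empty => index 13.
Insert 554: h=10, slot 10 empty => index 10.
Insert 731: h=0, slot 0 occupied => index 1.
Table: [374, 731, 784, 241, ., 396, ., ., ., ., 554, ., ., 336, ., ., .]
Lookup 734: h=3, probe 3,4 → slot 4 empty, not found.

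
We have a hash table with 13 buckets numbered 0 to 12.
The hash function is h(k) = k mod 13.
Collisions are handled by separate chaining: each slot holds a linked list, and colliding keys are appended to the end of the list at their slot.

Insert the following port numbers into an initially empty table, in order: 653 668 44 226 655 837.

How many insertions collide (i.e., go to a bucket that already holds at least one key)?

Insert 653: h=3, bucket 3 empty → new chain.
Insert 668: h=5, bucket 5 empty → new chain.
Insert 44: h=5, bucket 5 nonempty → append to chain.
Insert 226: h=5, bucket 5 nonempty → append to chain.
Insert 655: h=5, bucket 5 nonempty → append to chain.
Insert 837: h=5, bucket 5 nonempty → append to chain.
Final buckets:
0: .
1: .
2: .
3: 653
4: .
5: 668 -> 44 -> 226 -> 655 -> 837
6: .
7: .
8: .
9: .
10: .
11: .
12: .

4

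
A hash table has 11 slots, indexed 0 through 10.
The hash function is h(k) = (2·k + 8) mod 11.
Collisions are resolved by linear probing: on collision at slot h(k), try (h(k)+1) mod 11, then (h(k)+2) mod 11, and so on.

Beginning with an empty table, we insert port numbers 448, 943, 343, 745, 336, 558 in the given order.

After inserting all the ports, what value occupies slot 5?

558

Insert 448: h=2, slot 2 empty -> index 2.
Insert 943: h=2, slot 2 occupied -> index 3.
Insert 343: h=1, slot 1 empty -> index 1.
Insert 745: h=2, slots 2,3 occupied -> index 4.
Insert 336: h=9, slot 9 empty -> index 9.
Insert 558: h=2, slots 2,3,4 occupied -> index 5.
Table: [—, 343, 448, 943, 745, 558, —, —, —, 336, —]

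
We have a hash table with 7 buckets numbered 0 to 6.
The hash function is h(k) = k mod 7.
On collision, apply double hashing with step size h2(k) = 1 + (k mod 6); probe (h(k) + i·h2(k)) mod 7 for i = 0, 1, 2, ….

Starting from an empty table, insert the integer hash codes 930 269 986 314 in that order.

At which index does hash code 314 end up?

930 hashes to 6; slot 6 is free -> place at 6.
269 hashes to 3; slot 3 is free -> place at 3.
986 hashes to 6, h2=3; 6 taken -> place at 2.
314 hashes to 6, h2=3; 6,2 taken -> place at 5.
Table: [∅, ∅, 986, 269, ∅, 314, 930]

5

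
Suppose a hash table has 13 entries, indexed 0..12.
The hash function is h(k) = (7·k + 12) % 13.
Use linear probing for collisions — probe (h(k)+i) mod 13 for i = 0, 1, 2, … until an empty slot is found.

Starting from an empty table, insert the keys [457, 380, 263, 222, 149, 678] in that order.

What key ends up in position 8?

457: h=0 → slot 0
380: h=7 → slot 7
263: h=7, probe 7,8 → slot 8
222: h=6 → slot 6
149: h=2 → slot 2
678: h=0, probe 0,1 → slot 1
Table: [457, 678, 149, -, -, -, 222, 380, 263, -, -, -, -]

263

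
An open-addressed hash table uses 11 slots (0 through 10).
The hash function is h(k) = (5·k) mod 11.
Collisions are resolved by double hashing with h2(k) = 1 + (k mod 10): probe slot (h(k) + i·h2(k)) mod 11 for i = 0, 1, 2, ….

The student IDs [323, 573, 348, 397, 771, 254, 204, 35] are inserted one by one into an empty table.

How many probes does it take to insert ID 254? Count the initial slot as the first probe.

3

323 hashes to 9; slot 9 is free -> place at 9.
573 hashes to 5; slot 5 is free -> place at 5.
348 hashes to 2; slot 2 is free -> place at 2.
397 hashes to 5, h2=8; 5,2 taken -> place at 10.
771 hashes to 5, h2=2; 5 taken -> place at 7.
254 hashes to 5, h2=5; 5,10 taken -> place at 4.
204 hashes to 8; slot 8 is free -> place at 8.
35 hashes to 10, h2=6; 10,5 taken -> place at 0.
Table: [35, —, 348, —, 254, 573, —, 771, 204, 323, 397]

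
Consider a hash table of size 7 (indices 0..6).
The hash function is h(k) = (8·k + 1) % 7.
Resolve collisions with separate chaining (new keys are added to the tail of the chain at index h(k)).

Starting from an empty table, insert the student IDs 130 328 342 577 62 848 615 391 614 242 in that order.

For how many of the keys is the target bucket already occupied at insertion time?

5

130 → bucket 5
328 → bucket 0
342 → bucket 0 (collision)
577 → bucket 4
62 → bucket 0 (collision)
848 → bucket 2
615 → bucket 0 (collision)
391 → bucket 0 (collision)
614 → bucket 6
242 → bucket 5 (collision)
Final buckets:
0: 328 -> 342 -> 62 -> 615 -> 391
1: _
2: 848
3: _
4: 577
5: 130 -> 242
6: 614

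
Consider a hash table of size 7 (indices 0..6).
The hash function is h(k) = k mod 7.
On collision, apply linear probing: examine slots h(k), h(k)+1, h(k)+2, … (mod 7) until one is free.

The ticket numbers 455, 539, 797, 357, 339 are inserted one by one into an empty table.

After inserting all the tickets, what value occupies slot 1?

539

Insert 455: h=0, slot 0 empty => index 0.
Insert 539: h=0, slot 0 occupied => index 1.
Insert 797: h=6, slot 6 empty => index 6.
Insert 357: h=0, slots 0,1 occupied => index 2.
Insert 339: h=3, slot 3 empty => index 3.
Table: [455, 539, 357, 339, _, _, 797]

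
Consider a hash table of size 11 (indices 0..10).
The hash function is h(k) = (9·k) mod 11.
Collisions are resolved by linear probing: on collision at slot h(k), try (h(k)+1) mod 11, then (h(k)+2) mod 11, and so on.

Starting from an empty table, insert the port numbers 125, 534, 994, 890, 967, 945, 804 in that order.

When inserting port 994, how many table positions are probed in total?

2

125 hashes to 3; slot 3 is free -> place at 3.
534 hashes to 10; slot 10 is free -> place at 10.
994 hashes to 3; 3 taken -> place at 4.
890 hashes to 2; slot 2 is free -> place at 2.
967 hashes to 2; 2,3,4 taken -> place at 5.
945 hashes to 2; 2,3,4,5 taken -> place at 6.
804 hashes to 9; slot 9 is free -> place at 9.
Table: [-, -, 890, 125, 994, 967, 945, -, -, 804, 534]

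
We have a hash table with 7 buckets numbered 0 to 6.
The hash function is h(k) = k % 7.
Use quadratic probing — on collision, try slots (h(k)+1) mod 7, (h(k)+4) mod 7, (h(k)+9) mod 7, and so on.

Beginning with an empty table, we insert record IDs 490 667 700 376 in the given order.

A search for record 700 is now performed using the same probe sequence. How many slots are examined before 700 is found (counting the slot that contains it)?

490 hashes to 0; slot 0 is free -> place at 0.
667 hashes to 2; slot 2 is free -> place at 2.
700 hashes to 0; 0 taken -> place at 1.
376 hashes to 5; slot 5 is free -> place at 5.
Table: [490, 700, 667, —, —, 376, —]
Lookup 700: h=0, probe 0,1 → found at 1.

2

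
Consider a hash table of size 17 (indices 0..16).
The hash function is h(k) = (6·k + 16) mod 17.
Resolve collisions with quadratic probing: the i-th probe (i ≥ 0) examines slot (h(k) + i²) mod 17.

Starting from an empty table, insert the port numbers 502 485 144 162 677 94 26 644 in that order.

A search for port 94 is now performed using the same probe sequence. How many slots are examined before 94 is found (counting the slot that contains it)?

4

502 hashes to 2; slot 2 is free → place at 2.
485 hashes to 2; 2 taken → place at 3.
144 hashes to 13; slot 13 is free → place at 13.
162 hashes to 2; 2,3 taken → place at 6.
677 hashes to 15; slot 15 is free → place at 15.
94 hashes to 2; 2,3,6 taken → place at 11.
26 hashes to 2; 2,3,6,11 taken → place at 1.
644 hashes to 4; slot 4 is free → place at 4.
Table: [-, 26, 502, 485, 644, -, 162, -, -, -, -, 94, -, 144, -, 677, -]
Lookup 94: h=2, probe 2,3,6,11 → found at 11.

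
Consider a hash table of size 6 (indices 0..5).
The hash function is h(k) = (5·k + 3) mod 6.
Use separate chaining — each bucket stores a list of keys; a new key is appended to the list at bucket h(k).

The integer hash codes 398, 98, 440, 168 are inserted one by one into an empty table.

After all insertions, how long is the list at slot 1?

398 → bucket 1
98 → bucket 1 (collision)
440 → bucket 1 (collision)
168 → bucket 3
Final buckets:
0: _
1: 398 -> 98 -> 440
2: _
3: 168
4: _
5: _

3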